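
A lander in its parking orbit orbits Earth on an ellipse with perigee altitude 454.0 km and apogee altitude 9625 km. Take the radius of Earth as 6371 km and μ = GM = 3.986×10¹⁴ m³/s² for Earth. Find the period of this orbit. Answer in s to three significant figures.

T ≈ 12100 s

r_p = 6371 + 454.0 = 6825.0 km = 6.8250×10⁶ m.
r_a = 6371 + 9625 = 15996 km = 1.5996×10⁷ m.
Semi-major axis a = (r_p + r_a)/2 = (6825.0 + 15996)/2 = 11410 km = 1.141×10⁷ m.
By Kepler's third law T = 2π√(a³/μ) = 2π × 1.931×10³ = 1.213×10⁴ s.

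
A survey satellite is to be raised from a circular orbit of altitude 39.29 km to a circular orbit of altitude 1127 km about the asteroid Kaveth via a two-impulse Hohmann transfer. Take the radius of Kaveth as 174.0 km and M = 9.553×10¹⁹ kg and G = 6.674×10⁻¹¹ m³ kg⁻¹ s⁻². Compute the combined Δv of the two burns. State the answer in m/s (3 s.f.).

μ = GM = 6.674×10⁻¹¹ × 9.553×10¹⁹ = 6.376×10⁹ m³/s².
r₁ = 174.0 + 39.29 = 213.29 km = 2.1329×10⁵ m.
r₂ = 174.0 + 1127 = 1301.0 km = 1.3010×10⁶ m.
Transfer ellipse a_t = (r₁ + r₂)/2 = 7.571×10⁵ m.
At r₁: circular v_c1 = √(μ/r₁) = 172.9 m/s; transfer-periapsis v_p = √[μ(2/r₁ − 1/a_t)] = 226.6 m/s.
Δv₁ = v_p − v_c1 = 53.74 m/s.
At r₂: circular v_c2 = √(μ/r₂) = 70.00 m/s; transfer-apoapsis v_a = √[μ(2/r₂ − 1/a_t)] = 37.16 m/s.
Δv₂ = v_c2 − v_a = 32.85 m/s.
Total Δv = Δv₁ + Δv₂ = 86.59 m/s.

Δv_total ≈ 86.6 m/s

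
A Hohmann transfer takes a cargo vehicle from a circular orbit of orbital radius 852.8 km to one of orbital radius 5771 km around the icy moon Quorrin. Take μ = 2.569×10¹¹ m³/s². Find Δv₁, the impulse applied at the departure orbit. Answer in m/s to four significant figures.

r₁ = 852.8 km = 8.528×10⁵ m.
r₂ = 5771 km = 5.771×10⁶ m.
Transfer ellipse a_t = (r₁ + r₂)/2 = 3.312×10⁶ m.
At r₁: circular v_c1 = √(μ/r₁) = 548.9 m/s; transfer-periapsis v_p = √[μ(2/r₁ − 1/a_t)] = 724.5 m/s.
Δv₁ = v_p − v_c1 = 175.7 m/s.

Δv ≈ 175.7 m/s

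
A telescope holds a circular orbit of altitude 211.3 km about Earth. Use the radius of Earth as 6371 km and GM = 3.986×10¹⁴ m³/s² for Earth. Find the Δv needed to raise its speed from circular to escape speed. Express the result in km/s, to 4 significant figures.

r = 6371 + 211.3 = 6582.3 km = 6.5823×10⁶ m.
Circular speed v_c = √(μ/r) = 7782 m/s.
Escape speed v_esc = √(2μ/r) = √2 × v_c = 11010 m/s.
Δv = v_esc − v_c = 3223 m/s = 3.223 km/s.

Δv ≈ 3.223 km/s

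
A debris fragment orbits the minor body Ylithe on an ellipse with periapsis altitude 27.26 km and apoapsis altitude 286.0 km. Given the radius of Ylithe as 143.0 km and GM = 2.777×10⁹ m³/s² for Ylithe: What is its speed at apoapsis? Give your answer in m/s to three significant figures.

r_p = 143.0 + 27.26 = 170.26 km = 1.7026×10⁵ m.
r_a = 143.0 + 286.0 = 429.00 km = 4.2900×10⁵ m.
Semi-major axis a = (r_p + r_a)/2 = 299.63 km = 2.996×10⁵ m.
Vis-viva: v² = μ(2/r − 1/a) = 2.777×10⁹ × (4.662×10⁻⁶ − 3.337×10⁻⁶) = 3.678×10³ m²/s².
v = 60.65 m/s.

v ≈ 60.6 m/s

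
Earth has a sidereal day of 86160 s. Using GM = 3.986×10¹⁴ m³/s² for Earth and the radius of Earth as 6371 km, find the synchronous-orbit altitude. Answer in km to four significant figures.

A synchronous orbit has period T, so by Kepler's third law a = (μT²/4π²)^(1/3).
μT²/4π² = 3.986×10¹⁴ × (8.616×10⁴)² / 39.48 = 7.495×10²² m³.
a = 4.216×10⁷ m = 42163 km.
Altitude h = a − R = 42163 − 6371 = 35792 km.

h_sync ≈ 35790 km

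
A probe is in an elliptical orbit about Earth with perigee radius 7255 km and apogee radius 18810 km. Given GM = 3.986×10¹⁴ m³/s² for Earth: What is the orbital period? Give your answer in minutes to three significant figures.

Semi-major axis a = (r_p + r_a)/2 = (7255.0 + 18810)/2 = 13032 km = 1.303×10⁷ m.
By Kepler's third law T = 2π√(a³/μ) = 2π × 2.357×10³ = 1.481×10⁴ s.
= 246.8 minutes.

T ≈ 247 minutes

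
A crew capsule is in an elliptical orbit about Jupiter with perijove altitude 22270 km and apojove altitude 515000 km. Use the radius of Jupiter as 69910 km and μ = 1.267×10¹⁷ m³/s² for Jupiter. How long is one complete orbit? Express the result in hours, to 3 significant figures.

r_p = 69910 + 22270 = 92180 km = 9.2180×10⁷ m.
r_a = 69910 + 515000 = 584910 km = 5.8491×10⁸ m.
Semi-major axis a = (r_p + r_a)/2 = (92180 + 5.8491×10⁵)/2 = 3.3854×10⁵ km = 3.385×10⁸ m.
By Kepler's third law T = 2π√(a³/μ) = 2π × 1.750×10⁴ = 1.100×10⁵ s.
= 30.54 hours.

T ≈ 30.5 hours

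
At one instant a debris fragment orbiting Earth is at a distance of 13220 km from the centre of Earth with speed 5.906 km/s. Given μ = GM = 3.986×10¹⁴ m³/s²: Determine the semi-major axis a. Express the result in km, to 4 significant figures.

a ≈ 15680 km

r = 1.322×10⁷ m.
Vis-viva rearranged: 1/a = 2/r − v²/μ = 1.513×10⁻⁷ − 8.751×10⁻⁸ = 6.378×10⁻⁸ m⁻¹.
a = 1.568×10⁷ m = 15679 km.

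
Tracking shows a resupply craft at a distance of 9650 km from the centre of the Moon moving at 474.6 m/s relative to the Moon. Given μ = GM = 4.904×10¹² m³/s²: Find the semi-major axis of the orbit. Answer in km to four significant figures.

a ≈ 6199 km

r = 9.650×10⁶ m.
Specific orbital energy ε = v²/2 − μ/r = (474.6)²/2 − 4.904×10¹²/9.650×10⁶ = -3.956×10⁵ J/kg.
Since ε = −μ/(2a), a = −μ/(2ε) = 6.199×10⁶ m = 6198.7 km.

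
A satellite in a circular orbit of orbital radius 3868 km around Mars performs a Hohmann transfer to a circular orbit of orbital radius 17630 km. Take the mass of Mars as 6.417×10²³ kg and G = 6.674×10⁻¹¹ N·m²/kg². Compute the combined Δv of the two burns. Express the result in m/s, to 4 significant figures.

Δv_total ≈ 1558 m/s

μ = GM = 6.674×10⁻¹¹ × 6.417×10²³ = 4.283×10¹³ m³/s².
r₁ = 3868 km = 3.868×10⁶ m.
r₂ = 17630 km = 1.763×10⁷ m.
Transfer ellipse a_t = (r₁ + r₂)/2 = 1.075×10⁷ m.
At r₁: circular v_c1 = √(μ/r₁) = 3327 m/s; transfer-periapsis v_p = √[μ(2/r₁ − 1/a_t)] = 4261 m/s.
Δv₁ = v_p − v_c1 = 934.0 m/s.
At r₂: circular v_c2 = √(μ/r₂) = 1559 m/s; transfer-apoapsis v_a = √[μ(2/r₂ − 1/a_t)] = 935.0 m/s.
Δv₂ = v_c2 − v_a = 623.6 m/s.
Total Δv = Δv₁ + Δv₂ = 1558 m/s.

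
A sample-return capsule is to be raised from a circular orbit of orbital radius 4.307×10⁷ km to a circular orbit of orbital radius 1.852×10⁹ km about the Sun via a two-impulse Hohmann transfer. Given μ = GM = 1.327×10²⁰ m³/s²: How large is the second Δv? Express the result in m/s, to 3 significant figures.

Δv ≈ 6660 m/s

r₁ = 4.307×10⁷ km = 4.307×10¹⁰ m.
r₂ = 1.852×10⁹ km = 1.852×10¹² m.
Transfer ellipse a_t = (r₁ + r₂)/2 = 9.475×10¹¹ m.
At r₁: circular v_c1 = √(μ/r₁) = 55510 m/s; transfer-perihelion v_p = √[μ(2/r₁ − 1/a_t)] = 77600 m/s.
At r₂: circular v_c2 = √(μ/r₂) = 8465 m/s; transfer-aphelion v_a = √[μ(2/r₂ − 1/a_t)] = 1805 m/s.
Δv₂ = v_c2 − v_a = 6660 m/s.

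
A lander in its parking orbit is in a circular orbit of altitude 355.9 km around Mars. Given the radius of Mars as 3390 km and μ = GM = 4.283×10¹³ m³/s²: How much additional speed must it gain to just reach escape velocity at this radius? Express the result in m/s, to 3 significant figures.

Δv ≈ 1400 m/s

r = 3390 + 355.9 = 3745.9 km = 3.7459×10⁶ m.
Circular speed v_c = √(μ/r) = 3381 m/s.
Escape speed v_esc = √(2μ/r) = √2 × v_c = 4782 m/s.
Δv = v_esc − v_c = 1401 m/s.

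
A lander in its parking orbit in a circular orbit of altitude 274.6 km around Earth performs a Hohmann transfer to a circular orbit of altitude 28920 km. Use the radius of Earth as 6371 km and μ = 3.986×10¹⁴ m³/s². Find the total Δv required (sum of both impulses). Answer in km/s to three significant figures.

r₁ = 6371 + 274.6 = 6645.6 km = 6.6456×10⁶ m.
r₂ = 6371 + 28920 = 35291 km = 3.5291×10⁷ m.
Transfer ellipse a_t = (r₁ + r₂)/2 = 2.097×10⁷ m.
At r₁: circular v_c1 = √(μ/r₁) = 7745 m/s; transfer-perigee v_p = √[μ(2/r₁ − 1/a_t)] = 10050 m/s.
Δv₁ = v_p − v_c1 = 2303 m/s.
At r₂: circular v_c2 = √(μ/r₂) = 3361 m/s; transfer-apogee v_a = √[μ(2/r₂ − 1/a_t)] = 1892 m/s.
Δv₂ = v_c2 − v_a = 1469 m/s.
Total Δv = Δv₁ + Δv₂ = 3771 m/s = 3.771 km/s.

Δv_total ≈ 3.77 km/s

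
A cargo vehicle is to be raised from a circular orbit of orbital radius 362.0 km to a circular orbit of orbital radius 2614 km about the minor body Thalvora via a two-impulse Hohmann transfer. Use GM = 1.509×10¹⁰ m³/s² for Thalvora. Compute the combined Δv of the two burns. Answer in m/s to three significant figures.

Δv_total ≈ 105 m/s

r₁ = 362.0 km = 3.620×10⁵ m.
r₂ = 2614 km = 2.614×10⁶ m.
Transfer ellipse a_t = (r₁ + r₂)/2 = 1.488×10⁶ m.
At r₁: circular v_c1 = √(μ/r₁) = 204.2 m/s; transfer-periapsis v_p = √[μ(2/r₁ − 1/a_t)] = 270.6 m/s.
Δv₁ = v_p − v_c1 = 66.44 m/s.
At r₂: circular v_c2 = √(μ/r₂) = 75.98 m/s; transfer-apoapsis v_a = √[μ(2/r₂ − 1/a_t)] = 37.48 m/s.
Δv₂ = v_c2 − v_a = 38.50 m/s.
Total Δv = Δv₁ + Δv₂ = 104.9 m/s.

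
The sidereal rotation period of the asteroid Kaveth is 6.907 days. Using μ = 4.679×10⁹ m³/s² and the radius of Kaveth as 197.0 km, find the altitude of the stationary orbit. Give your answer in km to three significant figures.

T = 6.907 days = 5.968×10⁵ s.
A synchronous orbit has period T, so by Kepler's third law a = (μT²/4π²)^(1/3).
μT²/4π² = 4.679×10⁹ × (5.968×10⁵)² / 39.48 = 4.221×10¹⁹ m³.
a = 3.482×10⁶ m = 3481.8 km.
Altitude h = a − R = 3481.8 − 197.0 = 3284.8 km.

h_sync ≈ 3280 km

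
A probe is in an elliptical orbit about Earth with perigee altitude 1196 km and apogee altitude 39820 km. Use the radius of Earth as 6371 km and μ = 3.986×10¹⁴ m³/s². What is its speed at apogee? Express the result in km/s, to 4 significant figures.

r_p = 6371 + 1196 = 7567.0 km = 7.5670×10⁶ m.
r_a = 6371 + 39820 = 46191 km = 4.6191×10⁷ m.
Semi-major axis a = (r_p + r_a)/2 = 26879 km = 2.688×10⁷ m.
Vis-viva: v² = μ(2/r − 1/a) = 3.986×10¹⁴ × (4.330×10⁻⁸ − 3.720×10⁻⁸) = 2.429×10⁶ m²/s².
v = 1559 m/s = 1.559 km/s.

v ≈ 1.559 km/s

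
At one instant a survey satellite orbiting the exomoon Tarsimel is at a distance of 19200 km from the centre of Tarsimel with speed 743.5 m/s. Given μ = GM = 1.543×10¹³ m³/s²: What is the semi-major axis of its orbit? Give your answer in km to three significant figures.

r = 1.920×10⁷ m.
Vis-viva rearranged: 1/a = 2/r − v²/μ = 1.042×10⁻⁷ − 3.583×10⁻⁸ = 6.834×10⁻⁸ m⁻¹.
a = 1.463×10⁷ m = 14633 km.

a ≈ 14600 km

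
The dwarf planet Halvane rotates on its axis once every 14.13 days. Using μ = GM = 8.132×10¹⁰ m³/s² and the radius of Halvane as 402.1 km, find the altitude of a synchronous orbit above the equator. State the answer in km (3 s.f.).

T = 14.13 days = 1.221×10⁶ s.
A synchronous orbit has period T, so by Kepler's third law a = (μT²/4π²)^(1/3).
μT²/4π² = 8.132×10¹⁰ × (1.221×10⁶)² / 39.48 = 3.070×10²¹ m³.
a = 1.453×10⁷ m = 14534 km.
Altitude h = a − R = 14534 − 402.1 = 14132 km.

h_sync ≈ 14100 km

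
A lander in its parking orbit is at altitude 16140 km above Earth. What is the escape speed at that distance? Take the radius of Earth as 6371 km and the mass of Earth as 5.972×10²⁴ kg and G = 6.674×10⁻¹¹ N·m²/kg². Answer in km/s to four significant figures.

v_esc ≈ 5.951 km/s

μ = GM = 6.674×10⁻¹¹ × 5.972×10²⁴ = 3.986×10¹⁴ m³/s².
r = 6371 + 16140 = 22511 km = 2.2511×10⁷ m.
Escape speed v_esc = √(2μ/r) = √(2 × 3.986×10¹⁴ / 2.251×10⁷) = √(3.541×10⁷) = 5951 m/s.
= 5.951 km/s.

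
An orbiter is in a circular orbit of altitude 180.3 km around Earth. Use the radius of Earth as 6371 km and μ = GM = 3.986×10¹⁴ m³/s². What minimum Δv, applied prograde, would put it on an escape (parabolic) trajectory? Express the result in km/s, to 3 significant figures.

Δv ≈ 3.23 km/s

r = 6371 + 180.3 = 6551.3 km = 6.5513×10⁶ m.
Circular speed v_c = √(μ/r) = 7800 m/s.
Escape speed v_esc = √(2μ/r) = √2 × v_c = 11030 m/s.
Δv = v_esc − v_c = 3231 m/s = 3.231 km/s.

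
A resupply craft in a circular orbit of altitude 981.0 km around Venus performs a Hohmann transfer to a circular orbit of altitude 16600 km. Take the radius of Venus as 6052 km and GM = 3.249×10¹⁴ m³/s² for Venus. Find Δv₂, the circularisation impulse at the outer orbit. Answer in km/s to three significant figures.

r₁ = 6052 + 981.0 = 7033.0 km = 7.0330×10⁶ m.
r₂ = 6052 + 16600 = 22652 km = 2.2652×10⁷ m.
Transfer ellipse a_t = (r₁ + r₂)/2 = 1.484×10⁷ m.
At r₁: circular v_c1 = √(μ/r₁) = 6797 m/s; transfer-periapsis v_p = √[μ(2/r₁ − 1/a_t)] = 8397 m/s.
At r₂: circular v_c2 = √(μ/r₂) = 3787 m/s; transfer-apoapsis v_a = √[μ(2/r₂ − 1/a_t)] = 2607 m/s.
Δv₂ = v_c2 − v_a = 1180 m/s.
= 1.180 km/s.

Δv ≈ 1.18 km/s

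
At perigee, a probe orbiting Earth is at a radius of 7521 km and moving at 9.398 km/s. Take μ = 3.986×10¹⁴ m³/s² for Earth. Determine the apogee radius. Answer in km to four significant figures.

r_p = 7.521×10⁶ m.
Specific energy ε = v²/2 − μ/r = -8.837×10⁶ J/kg, so a = −μ/(2ε) = 2.255×10⁷ m.
The apsides satisfy r_p + r_a = 2a, so the apogee radius is 2a − r_p = 3.758×10⁷ m = 37584 km.

apogee radius ≈ 37580 km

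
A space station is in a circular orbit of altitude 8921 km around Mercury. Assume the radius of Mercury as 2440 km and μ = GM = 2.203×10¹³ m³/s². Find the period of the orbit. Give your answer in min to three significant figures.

T ≈ 854 min

r = 2440 + 8921 = 11361 km = 1.1361×10⁷ m.
Kepler's third law: T = 2π√(r³/μ) = 2π√((1.136×10⁷)³ / 2.203×10¹³).
r³/μ = 6.656×10⁷ s², so T = 2π × 8.159×10³ = 5.126×10⁴ s.
Converting: 5.126×10⁴ s ÷ 60.00 = 854.4 min.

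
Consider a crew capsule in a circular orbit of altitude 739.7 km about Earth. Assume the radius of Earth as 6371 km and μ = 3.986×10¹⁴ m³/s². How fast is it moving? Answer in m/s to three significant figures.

v ≈ 7490 m/s

r = 6371 + 739.7 = 7110.7 km = 7.1107×10⁶ m.
For a circular orbit v = √(μ/r) = √(3.986×10¹⁴ / 7.111×10⁶) = √(5.606×10⁷) = 7487 m/s.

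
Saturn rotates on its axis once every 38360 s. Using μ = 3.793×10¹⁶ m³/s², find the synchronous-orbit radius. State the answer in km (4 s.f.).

A synchronous orbit has period T, so by Kepler's third law a = (μT²/4π²)^(1/3).
μT²/4π² = 3.793×10¹⁶ × (3.836×10⁴)² / 39.48 = 1.414×10²⁴ m³.
a = 1.122×10⁸ m = 1.1223×10⁵ km.

r_sync ≈ 1.122×10⁵ km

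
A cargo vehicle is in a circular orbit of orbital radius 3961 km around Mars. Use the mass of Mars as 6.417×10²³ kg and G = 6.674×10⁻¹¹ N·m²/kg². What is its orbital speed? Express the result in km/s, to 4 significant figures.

μ = GM = 6.674×10⁻¹¹ × 6.417×10²³ = 4.283×10¹³ m³/s².
r = 3961 km = 3.961×10⁶ m.
For a circular orbit v = √(μ/r) = √(4.283×10¹³ / 3.961×10⁶) = √(1.081×10⁷) = 3288 m/s.
That is 3.288 km/s.

v ≈ 3.288 km/s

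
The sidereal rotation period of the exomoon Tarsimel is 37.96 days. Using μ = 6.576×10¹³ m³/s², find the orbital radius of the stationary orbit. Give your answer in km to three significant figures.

T = 37.96 days = 3.280×10⁶ s.
A synchronous orbit has period T, so by Kepler's third law a = (μT²/4π²)^(1/3).
μT²/4π² = 6.576×10¹³ × (3.280×10⁶)² / 39.48 = 1.792×10²⁵ m³.
a = 2.617×10⁸ m = 2.6167×10⁵ km.

r_sync ≈ 2.62×10⁵ km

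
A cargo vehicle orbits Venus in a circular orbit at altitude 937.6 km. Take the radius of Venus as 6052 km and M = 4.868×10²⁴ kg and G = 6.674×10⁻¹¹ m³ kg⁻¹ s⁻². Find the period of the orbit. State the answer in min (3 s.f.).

μ = GM = 6.674×10⁻¹¹ × 4.868×10²⁴ = 3.249×10¹⁴ m³/s².
r = 6052 + 937.6 = 6989.6 km = 6.9896×10⁶ m.
Kepler's third law: T = 2π√(r³/μ) = 2π√((6.990×10⁶)³ / 3.249×10¹⁴).
r³/μ = 1.051×10⁶ s², so T = 2π × 1.025×10³ = 6.442×10³ s.
Converting: 6.442×10³ s ÷ 60.00 = 107.4 min.

T ≈ 107 min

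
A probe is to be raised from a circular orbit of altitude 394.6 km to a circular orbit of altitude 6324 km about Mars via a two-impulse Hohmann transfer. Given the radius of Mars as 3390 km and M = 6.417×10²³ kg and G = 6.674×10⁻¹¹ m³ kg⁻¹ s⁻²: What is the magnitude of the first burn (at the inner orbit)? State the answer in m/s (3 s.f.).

Δv ≈ 672 m/s

μ = GM = 6.674×10⁻¹¹ × 6.417×10²³ = 4.283×10¹³ m³/s².
r₁ = 3390 + 394.6 = 3784.6 km = 3.7846×10⁶ m.
r₂ = 3390 + 6324 = 9714.0 km = 9.7140×10⁶ m.
Transfer ellipse a_t = (r₁ + r₂)/2 = 6.749×10⁶ m.
At r₁: circular v_c1 = √(μ/r₁) = 3364 m/s; transfer-periapsis v_p = √[μ(2/r₁ − 1/a_t)] = 4036 m/s.
Δv₁ = v_p − v_c1 = 671.8 m/s.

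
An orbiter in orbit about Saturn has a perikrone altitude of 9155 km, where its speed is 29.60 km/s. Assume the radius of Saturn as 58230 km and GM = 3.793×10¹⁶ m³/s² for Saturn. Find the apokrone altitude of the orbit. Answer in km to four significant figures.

apokrone altitude ≈ 1.783×10⁵ km

r_p = 58230 + 9155 = 67385 km = 6.738×10⁷ m.
Specific energy ε = v²/2 − μ/r = -1.248×10⁸ J/kg, so a = −μ/(2ε) = 1.520×10⁸ m.
The apsides satisfy r_p + r_a = 2a, so the apokrone radius is 2a − r_p = 2.365×10⁸ m = 2.3653×10⁵ km.
Apokrone altitude = 2.3653×10⁵ − 58230 = 1.7830×10⁵ km.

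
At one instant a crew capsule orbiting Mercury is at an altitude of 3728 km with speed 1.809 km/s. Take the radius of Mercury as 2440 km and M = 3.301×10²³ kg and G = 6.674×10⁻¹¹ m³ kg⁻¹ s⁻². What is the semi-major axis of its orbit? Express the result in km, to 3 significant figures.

a ≈ 5690 km

μ = GM = 6.674×10⁻¹¹ × 3.301×10²³ = 2.203×10¹³ m³/s².
r = 2440 + 3728 = 6168.0 km = 6.168×10⁶ m.
Vis-viva rearranged: 1/a = 2/r − v²/μ = 3.243×10⁻⁷ − 1.485×10⁻⁷ = 1.757×10⁻⁷ m⁻¹.
a = 5.691×10⁶ m = 5691.1 km.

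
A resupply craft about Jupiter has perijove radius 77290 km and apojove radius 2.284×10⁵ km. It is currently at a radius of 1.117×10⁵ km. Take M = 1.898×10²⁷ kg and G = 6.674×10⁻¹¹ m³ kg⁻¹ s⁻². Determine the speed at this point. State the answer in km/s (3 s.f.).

v ≈ 37.9 km/s

μ = GM = 6.674×10⁻¹¹ × 1.898×10²⁷ = 1.267×10¹⁷ m³/s².
Semi-major axis a = (r_p + r_a)/2 = 1.5284×10⁵ km = 1.528×10⁸ m.
Vis-viva: v² = μ(2/r − 1/a) = 1.267×10¹⁷ × (1.791×10⁻⁸ − 6.543×10⁻⁹) = 1.439×10⁹ m²/s².
v = 37940 m/s = 37.94 km/s.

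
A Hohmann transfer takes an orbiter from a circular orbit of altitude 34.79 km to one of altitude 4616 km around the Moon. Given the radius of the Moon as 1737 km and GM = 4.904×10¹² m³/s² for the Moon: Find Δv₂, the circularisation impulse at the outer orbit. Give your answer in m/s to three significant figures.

Δv ≈ 298 m/s

r₁ = 1737 + 34.79 = 1771.8 km = 1.7718×10⁶ m.
r₂ = 1737 + 4616 = 6353.0 km = 6.3530×10⁶ m.
Transfer ellipse a_t = (r₁ + r₂)/2 = 4.062×10⁶ m.
At r₁: circular v_c1 = √(μ/r₁) = 1664 m/s; transfer-perilune v_p = √[μ(2/r₁ − 1/a_t)] = 2080 m/s.
At r₂: circular v_c2 = √(μ/r₂) = 878.6 m/s; transfer-apolune v_a = √[μ(2/r₂ − 1/a_t)] = 580.2 m/s.
Δv₂ = v_c2 − v_a = 298.4 m/s.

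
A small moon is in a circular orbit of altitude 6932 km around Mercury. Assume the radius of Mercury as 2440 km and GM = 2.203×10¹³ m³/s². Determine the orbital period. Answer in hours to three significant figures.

T ≈ 10.7 hours

r = 2440 + 6932 = 9372.0 km = 9.3720×10⁶ m.
Kepler's third law: T = 2π√(r³/μ) = 2π√((9.372×10⁶)³ / 2.203×10¹³).
r³/μ = 3.737×10⁷ s², so T = 2π × 6.113×10³ = 3.841×10⁴ s.
Converting: 3.841×10⁴ s ÷ 3600 = 10.67 hours.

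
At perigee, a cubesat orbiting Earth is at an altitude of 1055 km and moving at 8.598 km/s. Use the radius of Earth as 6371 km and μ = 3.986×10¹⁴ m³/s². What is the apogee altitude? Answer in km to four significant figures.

apogee altitude ≈ 10050 km

r_p = 6371 + 1055 = 7426.0 km = 7.426×10⁶ m.
Specific energy ε = v²/2 − μ/r = -1.671×10⁷ J/kg, so a = −μ/(2ε) = 1.192×10⁷ m.
The apsides satisfy r_p + r_a = 2a, so the apogee radius is 2a − r_p = 1.642×10⁷ m = 16423 km.
Apogee altitude = 16423 − 6371 = 10052 km.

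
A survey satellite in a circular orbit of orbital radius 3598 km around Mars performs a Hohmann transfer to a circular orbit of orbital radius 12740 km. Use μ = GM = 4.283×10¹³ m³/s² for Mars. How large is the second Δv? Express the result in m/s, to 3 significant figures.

Δv ≈ 617 m/s

r₁ = 3598 km = 3.598×10⁶ m.
r₂ = 12740 km = 1.274×10⁷ m.
Transfer ellipse a_t = (r₁ + r₂)/2 = 8.169×10⁶ m.
At r₁: circular v_c1 = √(μ/r₁) = 3450 m/s; transfer-periapsis v_p = √[μ(2/r₁ − 1/a_t)] = 4309 m/s.
At r₂: circular v_c2 = √(μ/r₂) = 1834 m/s; transfer-apoapsis v_a = √[μ(2/r₂ − 1/a_t)] = 1217 m/s.
Δv₂ = v_c2 − v_a = 616.7 m/s.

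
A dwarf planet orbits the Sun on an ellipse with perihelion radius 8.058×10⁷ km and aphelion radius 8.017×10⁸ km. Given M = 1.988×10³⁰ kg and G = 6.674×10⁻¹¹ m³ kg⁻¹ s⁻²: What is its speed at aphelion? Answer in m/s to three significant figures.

μ = GM = 6.674×10⁻¹¹ × 1.988×10³⁰ = 1.327×10²⁰ m³/s².
Semi-major axis a = (r_p + r_a)/2 = 4.4114×10⁸ km = 4.411×10¹¹ m.
Vis-viva: v² = μ(2/r − 1/a) = 1.327×10²⁰ × (2.495×10⁻¹² − 2.267×10⁻¹²) = 3.023×10⁷ m²/s².
v = 5498 m/s.

v ≈ 5500 m/s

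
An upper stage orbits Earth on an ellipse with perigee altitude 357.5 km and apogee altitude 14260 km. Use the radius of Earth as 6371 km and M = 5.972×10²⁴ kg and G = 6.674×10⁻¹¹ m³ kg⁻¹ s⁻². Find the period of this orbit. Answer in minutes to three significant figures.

T ≈ 265 minutes

μ = GM = 6.674×10⁻¹¹ × 5.972×10²⁴ = 3.986×10¹⁴ m³/s².
r_p = 6371 + 357.5 = 6728.5 km = 6.7285×10⁶ m.
r_a = 6371 + 14260 = 20631 km = 2.0631×10⁷ m.
Semi-major axis a = (r_p + r_a)/2 = (6728.5 + 20631)/2 = 13680 km = 1.368×10⁷ m.
By Kepler's third law T = 2π√(a³/μ) = 2π × 2.534×10³ = 1.592×10⁴ s.
= 265.4 minutes.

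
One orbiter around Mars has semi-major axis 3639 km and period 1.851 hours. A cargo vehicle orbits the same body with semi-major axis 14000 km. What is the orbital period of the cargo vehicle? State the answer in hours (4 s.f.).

T₂ ≈ 13.97 hours

Kepler's third law: T² ∝ a³, so T₂ = T₁ (a₂/a₁)^(3/2).
a₂/a₁ = 3.847, (a₂/a₁)^(3/2) = 7.546.
T₂ = 1.851 × 7.546 = 13.97 hours.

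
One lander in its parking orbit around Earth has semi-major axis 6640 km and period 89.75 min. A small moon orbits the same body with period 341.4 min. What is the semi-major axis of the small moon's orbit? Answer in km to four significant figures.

Kepler's third law: a³ ∝ T², so a₂ = a₁ (T₂/T₁)^(2/3).
T₂/T₁ = 3.804, (T₂/T₁)^(2/3) = 2.437.
a₂ = 6640 × 2.437 = 16180 km.

a₂ ≈ 16180 km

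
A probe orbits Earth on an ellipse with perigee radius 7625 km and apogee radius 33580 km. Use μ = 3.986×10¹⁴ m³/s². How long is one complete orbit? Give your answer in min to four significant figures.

T ≈ 490.5 min

Semi-major axis a = (r_p + r_a)/2 = (7625.0 + 33580)/2 = 20602 km = 2.060×10⁷ m.
By Kepler's third law T = 2π√(a³/μ) = 2π × 4.684×10³ = 2.943×10⁴ s.
= 490.5 min.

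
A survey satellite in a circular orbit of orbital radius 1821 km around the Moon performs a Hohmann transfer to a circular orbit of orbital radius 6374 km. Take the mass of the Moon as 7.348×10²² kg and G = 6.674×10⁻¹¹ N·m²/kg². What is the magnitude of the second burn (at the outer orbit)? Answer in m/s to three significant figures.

μ = GM = 6.674×10⁻¹¹ × 7.348×10²² = 4.904×10¹² m³/s².
r₁ = 1821 km = 1.821×10⁶ m.
r₂ = 6374 km = 6.374×10⁶ m.
Transfer ellipse a_t = (r₁ + r₂)/2 = 4.098×10⁶ m.
At r₁: circular v_c1 = √(μ/r₁) = 1641 m/s; transfer-perilune v_p = √[μ(2/r₁ − 1/a_t)] = 2047 m/s.
At r₂: circular v_c2 = √(μ/r₂) = 877.1 m/s; transfer-apolune v_a = √[μ(2/r₂ − 1/a_t)] = 584.7 m/s.
Δv₂ = v_c2 − v_a = 292.4 m/s.

Δv ≈ 292 m/s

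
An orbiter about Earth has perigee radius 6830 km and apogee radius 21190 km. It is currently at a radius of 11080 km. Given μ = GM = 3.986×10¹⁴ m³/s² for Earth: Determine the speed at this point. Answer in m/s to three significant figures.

Semi-major axis a = (r_p + r_a)/2 = 14010 km = 1.401×10⁷ m.
Vis-viva: v² = μ(2/r − 1/a) = 3.986×10¹⁴ × (1.805×10⁻⁷ − 7.138×10⁻⁸) = 4.350×10⁷ m²/s².
v = 6595 m/s.

v ≈ 6600 m/s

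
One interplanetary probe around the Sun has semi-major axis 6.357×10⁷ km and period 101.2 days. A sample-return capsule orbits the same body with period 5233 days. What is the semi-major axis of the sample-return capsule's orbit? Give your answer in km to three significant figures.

Kepler's third law: a³ ∝ T², so a₂ = a₁ (T₂/T₁)^(2/3).
T₂/T₁ = 51.71, (T₂/T₁)^(2/3) = 13.88.
a₂ = 6.357×10⁷ × 13.88 = 8.823×10⁸ km.

a₂ ≈ 8.82×10⁸ km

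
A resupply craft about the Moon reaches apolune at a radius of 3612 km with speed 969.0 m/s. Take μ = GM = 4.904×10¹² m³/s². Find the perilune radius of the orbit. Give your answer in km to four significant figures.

perilune radius ≈ 1909 km

r_a = 3.612×10⁶ m.
Specific energy ε = v²/2 − μ/r = -8.882×10⁵ J/kg, so a = −μ/(2ε) = 2.761×10⁶ m.
The apsides satisfy r_p + r_a = 2a, so the perilune radius is 2a − r_a = 1.909×10⁶ m = 1909.2 km.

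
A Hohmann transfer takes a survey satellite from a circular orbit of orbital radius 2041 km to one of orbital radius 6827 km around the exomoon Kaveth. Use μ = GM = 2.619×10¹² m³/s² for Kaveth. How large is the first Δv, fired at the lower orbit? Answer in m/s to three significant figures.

r₁ = 2041 km = 2.041×10⁶ m.
r₂ = 6827 km = 6.827×10⁶ m.
Transfer ellipse a_t = (r₁ + r₂)/2 = 4.434×10⁶ m.
At r₁: circular v_c1 = √(μ/r₁) = 1133 m/s; transfer-periapsis v_p = √[μ(2/r₁ − 1/a_t)] = 1406 m/s.
Δv₁ = v_p − v_c1 = 272.8 m/s.

Δv ≈ 273 m/s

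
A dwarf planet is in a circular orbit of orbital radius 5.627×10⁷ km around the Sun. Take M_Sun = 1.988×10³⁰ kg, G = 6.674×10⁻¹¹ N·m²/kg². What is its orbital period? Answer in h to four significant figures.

μ = GM = 6.674×10⁻¹¹ × 1.988×10³⁰ = 1.327×10²⁰ m³/s².
r = 5.627×10⁷ km = 5.627×10¹⁰ m.
Kepler's third law: T = 2π√(r³/μ) = 2π√((5.627×10¹⁰)³ / 1.327×10²⁰).
r³/μ = 1.343×10¹² s², so T = 2π × 1.159×10⁶ = 7.281×10⁶ s.
Converting: 7.281×10⁶ s ÷ 3600 = 2023 h.

T ≈ 2023 h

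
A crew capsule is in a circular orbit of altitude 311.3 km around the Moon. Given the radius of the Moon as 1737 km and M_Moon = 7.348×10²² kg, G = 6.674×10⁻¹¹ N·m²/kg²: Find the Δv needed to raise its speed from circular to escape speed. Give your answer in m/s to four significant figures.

μ = GM = 6.674×10⁻¹¹ × 7.348×10²² = 4.904×10¹² m³/s².
r = 1737 + 311.3 = 2048.3 km = 2.0483×10⁶ m.
Circular speed v_c = √(μ/r) = 1547 m/s.
Escape speed v_esc = √(2μ/r) = √2 × v_c = 2188 m/s.
Δv = v_esc − v_c = 640.9 m/s.

Δv ≈ 640.9 m/s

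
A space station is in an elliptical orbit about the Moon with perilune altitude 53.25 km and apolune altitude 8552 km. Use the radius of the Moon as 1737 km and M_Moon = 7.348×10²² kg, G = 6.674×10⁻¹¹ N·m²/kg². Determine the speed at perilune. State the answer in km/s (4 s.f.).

μ = GM = 6.674×10⁻¹¹ × 7.348×10²² = 4.904×10¹² m³/s².
r_p = 1737 + 53.25 = 1790.2 km = 1.7902×10⁶ m.
r_a = 1737 + 8552 = 10289 km = 1.0289×10⁷ m.
Semi-major axis a = (r_p + r_a)/2 = 6039.6 km = 6.040×10⁶ m.
Vis-viva: v² = μ(2/r − 1/a) = 4.904×10¹² × (1.117×10⁻⁶ − 1.656×10⁻⁷) = 4.667×10⁶ m²/s².
v = 2160 m/s = 2.160 km/s.

v ≈ 2.160 km/s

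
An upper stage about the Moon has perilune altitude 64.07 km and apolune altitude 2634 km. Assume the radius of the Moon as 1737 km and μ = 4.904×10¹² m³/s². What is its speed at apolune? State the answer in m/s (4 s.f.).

v ≈ 809.2 m/s

r_p = 1737 + 64.07 = 1801.1 km = 1.8011×10⁶ m.
r_a = 1737 + 2634 = 4371.0 km = 4.3710×10⁶ m.
Semi-major axis a = (r_p + r_a)/2 = 3086.0 km = 3.086×10⁶ m.
Vis-viva: v² = μ(2/r − 1/a) = 4.904×10¹² × (4.576×10⁻⁷ − 3.240×10⁻⁷) = 6.548×10⁵ m²/s².
v = 809.2 m/s.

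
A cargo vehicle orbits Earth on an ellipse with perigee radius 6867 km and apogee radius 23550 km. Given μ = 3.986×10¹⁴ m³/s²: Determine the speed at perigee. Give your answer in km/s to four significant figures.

v ≈ 9.481 km/s

Semi-major axis a = (r_p + r_a)/2 = 15208 km = 1.521×10⁷ m.
Vis-viva: v² = μ(2/r − 1/a) = 3.986×10¹⁴ × (2.912×10⁻⁷ − 6.575×10⁻⁸) = 8.988×10⁷ m²/s².
v = 9481 m/s = 9.481 km/s.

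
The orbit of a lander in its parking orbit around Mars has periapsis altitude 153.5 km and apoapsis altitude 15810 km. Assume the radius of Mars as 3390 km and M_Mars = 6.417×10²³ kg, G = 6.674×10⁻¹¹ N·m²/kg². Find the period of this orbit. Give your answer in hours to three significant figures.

μ = GM = 6.674×10⁻¹¹ × 6.417×10²³ = 4.283×10¹³ m³/s².
r_p = 3390 + 153.5 = 3543.5 km = 3.5435×10⁶ m.
r_a = 3390 + 15810 = 19200 km = 1.9200×10⁷ m.
Semi-major axis a = (r_p + r_a)/2 = (3543.5 + 19200)/2 = 11372 km = 1.137×10⁷ m.
By Kepler's third law T = 2π√(a³/μ) = 2π × 5.860×10³ = 3.682×10⁴ s.
= 10.23 hours.

T ≈ 10.2 hours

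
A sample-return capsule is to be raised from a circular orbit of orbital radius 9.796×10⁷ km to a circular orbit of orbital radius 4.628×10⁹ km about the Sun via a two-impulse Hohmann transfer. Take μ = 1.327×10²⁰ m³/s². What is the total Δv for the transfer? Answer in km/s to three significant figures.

Δv_total ≈ 19.0 km/s

r₁ = 9.796×10⁷ km = 9.796×10¹⁰ m.
r₂ = 4.628×10⁹ km = 4.628×10¹² m.
Transfer ellipse a_t = (r₁ + r₂)/2 = 2.363×10¹² m.
At r₁: circular v_c1 = √(μ/r₁) = 36810 m/s; transfer-perihelion v_p = √[μ(2/r₁ − 1/a_t)] = 51510 m/s.
Δv₁ = v_p − v_c1 = 14700 m/s.
At r₂: circular v_c2 = √(μ/r₂) = 5355 m/s; transfer-aphelion v_a = √[μ(2/r₂ − 1/a_t)] = 1090 m/s.
Δv₂ = v_c2 − v_a = 4264 m/s.
Total Δv = Δv₁ + Δv₂ = 18970 m/s = 18.97 km/s.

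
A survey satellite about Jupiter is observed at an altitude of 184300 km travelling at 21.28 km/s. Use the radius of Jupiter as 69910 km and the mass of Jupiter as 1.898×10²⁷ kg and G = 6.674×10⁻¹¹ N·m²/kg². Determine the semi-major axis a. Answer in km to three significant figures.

a ≈ 2.33×10⁵ km

μ = GM = 6.674×10⁻¹¹ × 1.898×10²⁷ = 1.267×10¹⁷ m³/s².
r = 69910 + 184300 = 2.5421×10⁵ km = 2.542×10⁸ m.
Vis-viva rearranged: 1/a = 2/r − v²/μ = 7.868×10⁻⁹ − 3.575×10⁻⁹ = 4.293×10⁻⁹ m⁻¹.
a = 2.330×10⁸ m = 2.3296×10⁵ km.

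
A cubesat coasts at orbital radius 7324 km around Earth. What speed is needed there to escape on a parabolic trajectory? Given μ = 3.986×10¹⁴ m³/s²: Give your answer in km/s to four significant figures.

v_esc ≈ 10.43 km/s

r = 7324 km = 7.324×10⁶ m.
Escape speed v_esc = √(2μ/r) = √(2 × 3.986×10¹⁴ / 7.324×10⁶) = √(1.088×10⁸) = 10430 m/s.
= 10.43 km/s.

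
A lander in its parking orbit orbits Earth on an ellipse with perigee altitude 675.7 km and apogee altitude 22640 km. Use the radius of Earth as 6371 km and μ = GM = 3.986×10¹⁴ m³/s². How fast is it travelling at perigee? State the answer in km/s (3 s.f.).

r_p = 6371 + 675.7 = 7046.7 km = 7.0467×10⁶ m.
r_a = 6371 + 22640 = 29011 km = 2.9011×10⁷ m.
Semi-major axis a = (r_p + r_a)/2 = 18029 km = 1.803×10⁷ m.
Vis-viva: v² = μ(2/r − 1/a) = 3.986×10¹⁴ × (2.838×10⁻⁷ − 5.547×10⁻⁸) = 9.102×10⁷ m²/s².
v = 9541 m/s = 9.541 km/s.

v ≈ 9.54 km/s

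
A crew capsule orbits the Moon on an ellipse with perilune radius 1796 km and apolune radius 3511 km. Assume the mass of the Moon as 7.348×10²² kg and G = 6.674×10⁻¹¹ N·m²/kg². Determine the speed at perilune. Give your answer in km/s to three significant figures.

μ = GM = 6.674×10⁻¹¹ × 7.348×10²² = 4.904×10¹² m³/s².
Semi-major axis a = (r_p + r_a)/2 = 2653.5 km = 2.654×10⁶ m.
Vis-viva: v² = μ(2/r − 1/a) = 4.904×10¹² × (1.114×10⁻⁶ − 3.769×10⁻⁷) = 3.613×10⁶ m²/s².
v = 1901 m/s = 1.901 km/s.

v ≈ 1.90 km/s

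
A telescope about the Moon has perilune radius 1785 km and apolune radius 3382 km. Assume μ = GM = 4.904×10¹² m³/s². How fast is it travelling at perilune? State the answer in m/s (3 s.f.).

Semi-major axis a = (r_p + r_a)/2 = 2583.5 km = 2.584×10⁶ m.
Vis-viva: v² = μ(2/r − 1/a) = 4.904×10¹² × (1.120×10⁻⁶ − 3.871×10⁻⁷) = 3.596×10⁶ m²/s².
v = 1896 m/s.

v ≈ 1900 m/s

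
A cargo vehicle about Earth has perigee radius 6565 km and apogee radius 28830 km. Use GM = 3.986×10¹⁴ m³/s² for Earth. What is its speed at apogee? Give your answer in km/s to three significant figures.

Semi-major axis a = (r_p + r_a)/2 = 17698 km = 1.770×10⁷ m.
Vis-viva: v² = μ(2/r − 1/a) = 3.986×10¹⁴ × (6.937×10⁻⁸ − 5.651×10⁻⁸) = 5.129×10⁶ m²/s².
v = 2265 m/s = 2.265 km/s.

v ≈ 2.26 km/s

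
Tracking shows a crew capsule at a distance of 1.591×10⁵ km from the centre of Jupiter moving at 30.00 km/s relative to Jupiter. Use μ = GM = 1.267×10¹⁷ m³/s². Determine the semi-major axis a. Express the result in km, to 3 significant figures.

r = 1.591×10⁸ m.
Specific orbital energy ε = v²/2 − μ/r = (30000)²/2 − 1.267×10¹⁷/1.591×10⁸ = -3.464×10⁸ J/kg.
Since ε = −μ/(2a), a = −μ/(2ε) = 1.829×10⁸ m = 1.8291×10⁵ km.

a ≈ 1.83×10⁵ km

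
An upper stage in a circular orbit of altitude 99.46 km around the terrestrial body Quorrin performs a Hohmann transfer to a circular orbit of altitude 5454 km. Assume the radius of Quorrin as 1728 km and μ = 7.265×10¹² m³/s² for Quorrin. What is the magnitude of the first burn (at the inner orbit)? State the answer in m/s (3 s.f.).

Δv ≈ 524 m/s

r₁ = 1728 + 99.46 = 1827.5 km = 1.8275×10⁶ m.
r₂ = 1728 + 5454 = 7182.0 km = 7.1820×10⁶ m.
Transfer ellipse a_t = (r₁ + r₂)/2 = 4.505×10⁶ m.
At r₁: circular v_c1 = √(μ/r₁) = 1994 m/s; transfer-periapsis v_p = √[μ(2/r₁ − 1/a_t)] = 2518 m/s.
Δv₁ = v_p − v_c1 = 523.7 m/s.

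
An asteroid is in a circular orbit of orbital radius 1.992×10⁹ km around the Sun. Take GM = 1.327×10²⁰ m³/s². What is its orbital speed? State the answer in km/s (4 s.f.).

v ≈ 8.162 km/s

r = 1.992×10⁹ km = 1.992×10¹² m.
For a circular orbit v = √(μ/r) = √(1.327×10²⁰ / 1.992×10¹²) = √(6.662×10⁷) = 8162 m/s.
That is 8.162 km/s.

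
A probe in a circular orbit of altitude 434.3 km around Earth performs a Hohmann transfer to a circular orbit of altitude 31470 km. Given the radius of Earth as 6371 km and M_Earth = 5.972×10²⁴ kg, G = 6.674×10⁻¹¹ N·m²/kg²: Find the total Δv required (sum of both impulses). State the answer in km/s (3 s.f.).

Δv_total ≈ 3.76 km/s

μ = GM = 6.674×10⁻¹¹ × 5.972×10²⁴ = 3.986×10¹⁴ m³/s².
r₁ = 6371 + 434.3 = 6805.3 km = 6.8053×10⁶ m.
r₂ = 6371 + 31470 = 37841 km = 3.7841×10⁷ m.
Transfer ellipse a_t = (r₁ + r₂)/2 = 2.232×10⁷ m.
At r₁: circular v_c1 = √(μ/r₁) = 7653 m/s; transfer-perigee v_p = √[μ(2/r₁ − 1/a_t)] = 9964 m/s.
Δv₁ = v_p − v_c1 = 2311 m/s.
At r₂: circular v_c2 = √(μ/r₂) = 3245 m/s; transfer-apogee v_a = √[μ(2/r₂ − 1/a_t)] = 1792 m/s.
Δv₂ = v_c2 − v_a = 1454 m/s.
Total Δv = Δv₁ + Δv₂ = 3765 m/s = 3.765 km/s.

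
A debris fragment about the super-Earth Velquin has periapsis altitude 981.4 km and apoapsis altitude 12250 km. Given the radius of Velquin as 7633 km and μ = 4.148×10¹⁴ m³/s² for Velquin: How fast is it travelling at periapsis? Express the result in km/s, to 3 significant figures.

v ≈ 8.20 km/s

r_p = 7633 + 981.4 = 8614.4 km = 8.6144×10⁶ m.
r_a = 7633 + 12250 = 19883 km = 1.9883×10⁷ m.
Semi-major axis a = (r_p + r_a)/2 = 14249 km = 1.425×10⁷ m.
Vis-viva: v² = μ(2/r − 1/a) = 4.148×10¹⁴ × (2.322×10⁻⁷ − 7.018×10⁻⁸) = 6.719×10⁷ m²/s².
v = 8197 m/s = 8.197 km/s.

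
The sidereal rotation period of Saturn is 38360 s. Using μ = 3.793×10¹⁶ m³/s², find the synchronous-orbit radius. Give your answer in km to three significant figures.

r_sync ≈ 1.12×10⁵ km

A synchronous orbit has period T, so by Kepler's third law a = (μT²/4π²)^(1/3).
μT²/4π² = 3.793×10¹⁶ × (3.836×10⁴)² / 39.48 = 1.414×10²⁴ m³.
a = 1.122×10⁸ m = 1.1223×10⁵ km.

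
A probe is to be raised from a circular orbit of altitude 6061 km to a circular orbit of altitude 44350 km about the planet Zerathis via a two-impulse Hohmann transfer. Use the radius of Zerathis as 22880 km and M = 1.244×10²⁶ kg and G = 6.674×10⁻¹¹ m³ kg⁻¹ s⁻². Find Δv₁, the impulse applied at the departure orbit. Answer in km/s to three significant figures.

Δv ≈ 3.09 km/s

μ = GM = 6.674×10⁻¹¹ × 1.244×10²⁶ = 8.302×10¹⁵ m³/s².
r₁ = 22880 + 6061 = 28941 km = 2.8941×10⁷ m.
r₂ = 22880 + 44350 = 67230 km = 6.7230×10⁷ m.
Transfer ellipse a_t = (r₁ + r₂)/2 = 4.809×10⁷ m.
At r₁: circular v_c1 = √(μ/r₁) = 16940 m/s; transfer-periapsis v_p = √[μ(2/r₁ − 1/a_t)] = 20030 m/s.
Δv₁ = v_p − v_c1 = 3090 m/s.
= 3.090 km/s.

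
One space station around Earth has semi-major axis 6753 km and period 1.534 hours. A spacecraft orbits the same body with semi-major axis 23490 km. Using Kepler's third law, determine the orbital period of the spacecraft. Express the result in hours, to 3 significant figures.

Kepler's third law: T² ∝ a³, so T₂ = T₁ (a₂/a₁)^(3/2).
a₂/a₁ = 3.478, (a₂/a₁)^(3/2) = 6.488.
T₂ = 1.534 × 6.488 = 9.952 hours.

T₂ ≈ 9.95 hours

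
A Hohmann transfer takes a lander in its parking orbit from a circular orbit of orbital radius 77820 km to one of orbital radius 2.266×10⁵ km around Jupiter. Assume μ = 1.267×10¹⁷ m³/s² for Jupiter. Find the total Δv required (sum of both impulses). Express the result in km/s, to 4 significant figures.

r₁ = 77820 km = 7.782×10⁷ m.
r₂ = 2.266×10⁵ km = 2.266×10⁸ m.
Transfer ellipse a_t = (r₁ + r₂)/2 = 1.522×10⁸ m.
At r₁: circular v_c1 = √(μ/r₁) = 40350 m/s; transfer-perijove v_p = √[μ(2/r₁ − 1/a_t)] = 49230 m/s.
Δv₁ = v_p − v_c1 = 8882 m/s.
At r₂: circular v_c2 = √(μ/r₂) = 23650 m/s; transfer-apojove v_a = √[μ(2/r₂ − 1/a_t)] = 16910 m/s.
Δv₂ = v_c2 − v_a = 6738 m/s.
Total Δv = Δv₁ + Δv₂ = 15620 m/s = 15.62 km/s.

Δv_total ≈ 15.62 km/s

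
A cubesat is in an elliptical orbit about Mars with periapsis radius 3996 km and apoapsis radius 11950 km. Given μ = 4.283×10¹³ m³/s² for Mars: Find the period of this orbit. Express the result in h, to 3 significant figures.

Semi-major axis a = (r_p + r_a)/2 = (3996.0 + 11950)/2 = 7973.0 km = 7.973×10⁶ m.
By Kepler's third law T = 2π√(a³/μ) = 2π × 3.440×10³ = 2.161×10⁴ s.
= 6.004 h.

T ≈ 6.00 h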